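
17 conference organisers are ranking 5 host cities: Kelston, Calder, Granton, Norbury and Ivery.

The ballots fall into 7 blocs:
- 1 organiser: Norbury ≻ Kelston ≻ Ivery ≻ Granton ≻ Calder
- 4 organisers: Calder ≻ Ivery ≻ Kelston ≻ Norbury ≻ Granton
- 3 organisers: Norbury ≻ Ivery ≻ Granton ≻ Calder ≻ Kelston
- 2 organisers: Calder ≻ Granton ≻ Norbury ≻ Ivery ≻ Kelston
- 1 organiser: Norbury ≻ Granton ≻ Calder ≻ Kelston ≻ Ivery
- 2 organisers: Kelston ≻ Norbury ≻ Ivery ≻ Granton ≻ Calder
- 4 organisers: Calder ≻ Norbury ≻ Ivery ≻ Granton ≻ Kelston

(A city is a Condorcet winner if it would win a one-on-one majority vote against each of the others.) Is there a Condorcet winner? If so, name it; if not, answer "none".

Head-to-head results (17 organisers):
Kelston vs Calder: Calder wins 14–3.
Kelston vs Granton: Granton, 10–7.
Kelston vs Norbury: Kelston is ranked higher on 4+2 = 6 ballots, Norbury on 11. Norbury wins 11–6.
Kelston vs Ivery: Kelston is ranked higher on 1+1+2 = 4 ballots, Ivery on 13. Ivery wins 13–4.
Calder vs Granton: Calder is ranked higher on 4+2+4 = 10 ballots, Granton on 7. Calder wins 10–7.
Calder vs Norbury: Calder preferred on 4+2+4 = 10 ballots; Calder wins 10–7.
Calder vs Ivery: Calder preferred on 4+2+1+4 = 11 ballots; Calder wins 11–6.
Granton vs Norbury: Granton is ranked higher on 2 ballots, Norbury on 15. Norbury wins 15–2.
Granton vs Ivery: Granton preferred on 2+1 = 3 ballots; Ivery wins 14–3.
Norbury vs Ivery: Norbury preferred on 1+3+2+1+2+4 = 13 ballots; Norbury wins 13–4.
Only Calder has no losses; Calder is the Condorcet winner.

Calder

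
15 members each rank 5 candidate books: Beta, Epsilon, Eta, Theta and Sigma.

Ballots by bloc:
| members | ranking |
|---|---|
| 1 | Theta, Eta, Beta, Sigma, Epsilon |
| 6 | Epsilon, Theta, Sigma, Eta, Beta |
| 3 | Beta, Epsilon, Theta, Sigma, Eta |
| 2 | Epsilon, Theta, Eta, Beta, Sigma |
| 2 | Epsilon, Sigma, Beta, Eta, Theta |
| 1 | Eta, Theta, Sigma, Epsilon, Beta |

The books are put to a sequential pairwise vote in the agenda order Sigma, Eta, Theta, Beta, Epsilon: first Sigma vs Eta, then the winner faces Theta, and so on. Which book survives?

Round 1: Sigma vs Eta — 11–4, Sigma advances.
Round 2: Sigma vs Theta — 2–13, Theta advances.
Round 3: Theta vs Beta — 10–5, Theta advances.
Round 4: Theta vs Epsilon — 2–13, Epsilon advances.
Epsilon survives the agenda.

Epsilon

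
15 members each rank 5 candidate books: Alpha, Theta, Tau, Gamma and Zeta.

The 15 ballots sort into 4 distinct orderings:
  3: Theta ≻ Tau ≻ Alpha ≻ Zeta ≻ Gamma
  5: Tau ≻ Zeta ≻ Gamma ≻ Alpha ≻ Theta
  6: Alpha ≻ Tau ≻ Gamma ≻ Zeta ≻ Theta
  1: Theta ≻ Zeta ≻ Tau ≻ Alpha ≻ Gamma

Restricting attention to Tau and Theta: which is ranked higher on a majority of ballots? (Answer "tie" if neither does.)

Ballots ranking Tau above Theta: 5 + 6 = 11.
Ballots ranking Theta above Tau: 15 − 11 = 4.
Tau wins the head-to-head 11–4.

Tau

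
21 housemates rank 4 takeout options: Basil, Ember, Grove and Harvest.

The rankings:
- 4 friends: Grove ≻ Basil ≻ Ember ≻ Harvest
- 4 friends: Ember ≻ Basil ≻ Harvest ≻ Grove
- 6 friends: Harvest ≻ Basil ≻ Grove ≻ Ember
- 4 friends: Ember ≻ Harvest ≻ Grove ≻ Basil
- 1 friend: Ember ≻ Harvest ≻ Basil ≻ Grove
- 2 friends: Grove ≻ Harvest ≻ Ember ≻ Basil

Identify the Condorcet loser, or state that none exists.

none

Head-to-head results (21 friends):
Basil vs Ember: Ember, 11–10.
Basil vs Grove: 11 to 10, Basil.
Basil vs Harvest: Harvest wins 13–8.
Ember vs Grove: Ember preferred on 4+4+1 = 9 ballots; Grove wins 12–9.
Ember vs Harvest: 13 to 8, Ember.
Grove vs Harvest: Harvest, 15–6.
Every restaurant wins at least one matchup (Basil beats Grove; Ember beats Basil; Grove beats Ember; Harvest beats Basil), so there is no Condorcet loser.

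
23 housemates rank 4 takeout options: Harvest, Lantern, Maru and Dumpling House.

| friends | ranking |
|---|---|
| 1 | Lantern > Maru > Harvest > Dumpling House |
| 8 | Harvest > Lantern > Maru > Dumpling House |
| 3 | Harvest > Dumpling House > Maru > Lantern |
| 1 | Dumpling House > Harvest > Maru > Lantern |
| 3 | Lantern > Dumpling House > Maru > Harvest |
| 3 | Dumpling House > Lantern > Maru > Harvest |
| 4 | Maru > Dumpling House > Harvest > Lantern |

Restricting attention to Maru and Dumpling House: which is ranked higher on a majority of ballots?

Maru

Ballots ranking Maru above Dumpling House: 1 + 8 + 4 = 13.
Ballots ranking Dumpling House above Maru: 23 − 13 = 10.
Maru wins the head-to-head 13–10.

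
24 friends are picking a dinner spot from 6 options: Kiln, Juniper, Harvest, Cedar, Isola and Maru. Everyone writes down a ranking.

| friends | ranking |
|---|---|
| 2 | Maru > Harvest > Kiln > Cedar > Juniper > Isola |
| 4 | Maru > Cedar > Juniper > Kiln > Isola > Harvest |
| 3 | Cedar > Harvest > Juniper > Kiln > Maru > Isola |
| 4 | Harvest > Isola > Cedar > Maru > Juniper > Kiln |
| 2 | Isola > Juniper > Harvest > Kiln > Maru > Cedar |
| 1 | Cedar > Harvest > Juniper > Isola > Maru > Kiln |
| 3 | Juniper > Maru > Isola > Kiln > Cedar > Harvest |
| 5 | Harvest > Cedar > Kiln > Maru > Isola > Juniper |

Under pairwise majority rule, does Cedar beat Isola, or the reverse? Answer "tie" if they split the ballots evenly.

Ballots ranking Cedar above Isola: 2 + 4 + 3 + 1 + 5 = 15.
Ballots ranking Isola above Cedar: 24 − 15 = 9.
Cedar wins the head-to-head 15–9.

Cedar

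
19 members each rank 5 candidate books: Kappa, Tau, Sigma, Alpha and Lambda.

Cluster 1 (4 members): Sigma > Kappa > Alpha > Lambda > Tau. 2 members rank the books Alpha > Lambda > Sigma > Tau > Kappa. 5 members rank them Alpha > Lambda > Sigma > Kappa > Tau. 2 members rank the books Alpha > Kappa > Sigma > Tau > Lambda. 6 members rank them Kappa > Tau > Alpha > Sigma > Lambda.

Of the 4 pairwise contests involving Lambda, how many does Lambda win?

1

Lambda against each rival (19 members):
Lambda vs Kappa: Kappa wins 12–7.
Lambda vs Tau: Lambda, 11–8.
Lambda–Sigma: Sigma 12–7.
Lambda vs Alpha: Alpha, 19–0.
Lambda beats Tau; loses to Kappa, Sigma, Alpha — 1 pairwise win.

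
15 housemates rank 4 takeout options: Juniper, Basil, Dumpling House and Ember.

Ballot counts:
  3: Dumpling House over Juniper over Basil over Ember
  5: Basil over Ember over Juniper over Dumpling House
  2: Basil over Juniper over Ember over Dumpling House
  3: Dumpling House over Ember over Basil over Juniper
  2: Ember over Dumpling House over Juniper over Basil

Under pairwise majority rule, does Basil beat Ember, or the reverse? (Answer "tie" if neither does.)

Basil

Ballots ranking Basil above Ember: 3 + 5 + 2 = 10.
Ballots ranking Ember above Basil: 15 − 10 = 5.
Basil wins the head-to-head 10–5.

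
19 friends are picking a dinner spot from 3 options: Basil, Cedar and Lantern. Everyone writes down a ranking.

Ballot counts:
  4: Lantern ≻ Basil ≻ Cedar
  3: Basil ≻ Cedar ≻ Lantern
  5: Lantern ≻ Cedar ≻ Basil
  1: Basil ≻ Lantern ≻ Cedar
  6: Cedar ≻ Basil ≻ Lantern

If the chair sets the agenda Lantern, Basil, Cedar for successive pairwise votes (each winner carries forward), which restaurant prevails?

Cedar

Round 1: Lantern vs Basil — 9–10, Basil advances.
Round 2: Basil vs Cedar — 8–11, Cedar advances.
The agenda winner is Cedar.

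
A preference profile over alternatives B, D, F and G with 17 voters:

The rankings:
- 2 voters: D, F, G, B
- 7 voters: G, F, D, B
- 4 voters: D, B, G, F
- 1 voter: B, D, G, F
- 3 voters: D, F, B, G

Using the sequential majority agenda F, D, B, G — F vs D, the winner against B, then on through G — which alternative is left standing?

D

Round 1: F vs D — 7–10, D advances.
Round 2: D vs B — 16–1, D advances.
Round 3: D vs G — 10–7, D advances.
D survives the agenda.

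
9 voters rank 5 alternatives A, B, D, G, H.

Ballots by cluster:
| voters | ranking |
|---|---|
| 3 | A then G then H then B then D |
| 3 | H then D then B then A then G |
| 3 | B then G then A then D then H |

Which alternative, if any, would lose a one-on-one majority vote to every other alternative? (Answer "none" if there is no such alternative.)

Pairwise majorities:
A–B: B 6–3.
A vs D: 3+3 = 6 for A, 3 for D — A by 6–3.
A vs G: A is ranked higher on 3+3 = 6 ballots, G on 3. A wins 6–3.
A vs H: A wins 6–3.
B vs D: B is ranked higher on 3+3 = 6 ballots, D on 3. B wins 6–3.
B–G: B 6–3.
B vs H: H, 6–3.
D vs G: G, 6–3.
D vs H: D preferred on 3 ballots; H wins 6–3.
G vs H: G wins 6–3.
D is beaten in every head-to-head and is the Condorcet loser.

D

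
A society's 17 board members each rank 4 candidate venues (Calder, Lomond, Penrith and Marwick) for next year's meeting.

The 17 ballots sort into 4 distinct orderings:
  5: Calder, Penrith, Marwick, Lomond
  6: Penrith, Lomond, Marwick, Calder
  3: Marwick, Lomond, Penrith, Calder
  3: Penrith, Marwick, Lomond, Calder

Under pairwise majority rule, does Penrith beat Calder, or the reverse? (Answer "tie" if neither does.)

Ballots ranking Penrith above Calder: 6 + 3 + 3 = 12.
Ballots ranking Calder above Penrith: 17 − 12 = 5.
Penrith wins the head-to-head 12–5.

Penrith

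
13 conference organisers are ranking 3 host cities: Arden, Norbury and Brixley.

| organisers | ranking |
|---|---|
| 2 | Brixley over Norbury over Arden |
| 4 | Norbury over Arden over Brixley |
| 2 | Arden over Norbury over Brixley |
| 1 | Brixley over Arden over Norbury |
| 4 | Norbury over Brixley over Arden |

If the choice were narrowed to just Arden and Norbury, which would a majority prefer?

Norbury

Ballots ranking Arden above Norbury: 2 + 1 = 3.
Ballots ranking Norbury above Arden: 13 − 3 = 10.
Norbury wins the head-to-head 10–3.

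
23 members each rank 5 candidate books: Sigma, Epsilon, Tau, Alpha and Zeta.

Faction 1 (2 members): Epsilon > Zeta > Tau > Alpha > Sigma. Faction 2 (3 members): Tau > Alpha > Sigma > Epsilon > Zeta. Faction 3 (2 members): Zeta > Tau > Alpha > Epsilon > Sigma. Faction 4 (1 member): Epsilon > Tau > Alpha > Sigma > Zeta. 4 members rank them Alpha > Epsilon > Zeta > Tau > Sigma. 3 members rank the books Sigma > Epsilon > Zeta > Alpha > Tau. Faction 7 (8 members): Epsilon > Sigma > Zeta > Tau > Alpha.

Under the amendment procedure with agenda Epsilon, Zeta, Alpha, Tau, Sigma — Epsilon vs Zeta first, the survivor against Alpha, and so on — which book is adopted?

Round 1: Epsilon vs Zeta — 21–2, Epsilon advances.
Round 2: Epsilon vs Alpha — 14–9, Epsilon advances.
Round 3: Epsilon vs Tau — 18–5, Epsilon advances.
Round 4: Epsilon vs Sigma — 17–6, Epsilon advances.
Epsilon survives the agenda.

Epsilon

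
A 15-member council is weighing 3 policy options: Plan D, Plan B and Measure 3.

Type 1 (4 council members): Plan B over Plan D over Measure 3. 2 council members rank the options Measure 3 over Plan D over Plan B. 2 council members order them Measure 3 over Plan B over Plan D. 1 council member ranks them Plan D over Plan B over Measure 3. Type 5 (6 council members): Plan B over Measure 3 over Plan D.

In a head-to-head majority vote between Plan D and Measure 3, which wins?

Measure 3

Ballots ranking Plan D above Measure 3: 4 + 1 = 5.
Ballots ranking Measure 3 above Plan D: 15 − 5 = 10.
Measure 3 wins the head-to-head 10–5.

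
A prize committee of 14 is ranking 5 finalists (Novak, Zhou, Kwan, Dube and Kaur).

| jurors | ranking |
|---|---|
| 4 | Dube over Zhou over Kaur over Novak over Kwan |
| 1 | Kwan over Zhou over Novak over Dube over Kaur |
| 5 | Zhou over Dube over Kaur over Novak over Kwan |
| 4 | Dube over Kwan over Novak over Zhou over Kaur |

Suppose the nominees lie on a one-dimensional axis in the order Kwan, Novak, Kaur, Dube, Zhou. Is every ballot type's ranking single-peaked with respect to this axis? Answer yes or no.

no

Axis positions: Kwan=1, Novak=2, Kaur=3, Dube=4, Zhou=5.
Ballot type 1 (peak Dube at position 4): ranking walks positions 4-5-3-2-1, expanding outward from the peak — single-peaked.
Ballot type 2: ranking walks positions 1-5-2-4-3; Zhou is ranked above Novak even though Novak lies between Zhou and the peak Kwan on the axis — preferences dip and rise again. Not single-peaked.
Ballot type 3 (peak Zhou at position 5): ranking walks positions 5-4-3-2-1, expanding outward from the peak — single-peaked.
Ballot type 4: ranking walks positions 4-1-2-5-3; Kwan is ranked above Kaur even though Kaur lies between Kwan and the peak Dube on the axis — preferences dip and rise again. Not single-peaked.
Ballot type 2 violates single-peakedness, so the profile is not single-peaked on this axis.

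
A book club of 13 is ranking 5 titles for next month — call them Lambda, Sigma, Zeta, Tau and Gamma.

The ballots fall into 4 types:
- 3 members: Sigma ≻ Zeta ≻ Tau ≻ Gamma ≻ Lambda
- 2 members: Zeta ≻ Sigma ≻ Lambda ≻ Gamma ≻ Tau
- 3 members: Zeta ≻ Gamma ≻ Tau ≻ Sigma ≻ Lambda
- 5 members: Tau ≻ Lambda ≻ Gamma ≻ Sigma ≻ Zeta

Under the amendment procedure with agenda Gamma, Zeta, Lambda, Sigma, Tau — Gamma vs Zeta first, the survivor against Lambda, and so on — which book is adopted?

Round 1: Gamma vs Zeta — 5–8, Zeta advances.
Round 2: Zeta vs Lambda — 8–5, Zeta advances.
Round 3: Zeta vs Sigma — 5–8, Sigma advances.
Round 4: Sigma vs Tau — 5–8, Tau advances.
Tau survives the agenda.

Tau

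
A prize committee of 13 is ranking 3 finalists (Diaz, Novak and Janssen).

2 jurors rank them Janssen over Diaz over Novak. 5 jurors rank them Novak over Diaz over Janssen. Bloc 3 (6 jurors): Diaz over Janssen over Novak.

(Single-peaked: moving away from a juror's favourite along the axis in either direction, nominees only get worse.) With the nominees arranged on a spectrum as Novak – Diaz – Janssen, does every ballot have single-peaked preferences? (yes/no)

yes

Axis positions: Novak=1, Diaz=2, Janssen=3.
Bloc 1 (peak Janssen at position 3): ranking walks positions 3-2-1, expanding outward from the peak — single-peaked.
Bloc 2 (peak Novak at position 1): ranking walks positions 1-2-3, expanding outward from the peak — single-peaked.
Bloc 3 (peak Diaz at position 2): ranking walks positions 2-3-1, expanding outward from the peak — single-peaked.
Every ranking is single-peaked on this axis.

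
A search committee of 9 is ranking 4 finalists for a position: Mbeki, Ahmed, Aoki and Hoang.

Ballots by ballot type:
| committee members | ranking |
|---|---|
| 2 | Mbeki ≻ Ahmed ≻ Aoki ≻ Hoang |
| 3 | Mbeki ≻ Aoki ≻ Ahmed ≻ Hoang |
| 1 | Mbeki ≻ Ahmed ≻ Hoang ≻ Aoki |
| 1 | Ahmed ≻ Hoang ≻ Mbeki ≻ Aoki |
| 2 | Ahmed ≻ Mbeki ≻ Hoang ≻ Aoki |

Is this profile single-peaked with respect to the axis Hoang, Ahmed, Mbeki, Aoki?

yes

Axis positions: Hoang=1, Ahmed=2, Mbeki=3, Aoki=4.
Ballot type 1 (peak Mbeki at position 3): ranking walks positions 3-2-4-1, expanding outward from the peak — single-peaked.
Ballot type 2 (peak Mbeki at position 3): ranking walks positions 3-4-2-1, expanding outward from the peak — single-peaked.
Ballot type 3 (peak Mbeki at position 3): ranking walks positions 3-2-1-4, expanding outward from the peak — single-peaked.
Ballot type 4 (peak Ahmed at position 2): ranking walks positions 2-1-3-4, expanding outward from the peak — single-peaked.
Ballot type 5 (peak Ahmed at position 2): ranking walks positions 2-3-1-4, expanding outward from the peak — single-peaked.
Every ranking is single-peaked on this axis.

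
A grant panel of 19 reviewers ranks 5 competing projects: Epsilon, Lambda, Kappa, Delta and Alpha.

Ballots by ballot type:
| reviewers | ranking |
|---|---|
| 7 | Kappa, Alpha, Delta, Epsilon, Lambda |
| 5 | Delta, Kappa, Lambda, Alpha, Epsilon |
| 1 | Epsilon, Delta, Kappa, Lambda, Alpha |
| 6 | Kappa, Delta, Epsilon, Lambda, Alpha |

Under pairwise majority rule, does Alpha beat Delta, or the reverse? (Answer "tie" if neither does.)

Ballots ranking Alpha above Delta: 7.
Ballots ranking Delta above Alpha: 19 − 7 = 12.
Delta wins the head-to-head 12–7.

Delta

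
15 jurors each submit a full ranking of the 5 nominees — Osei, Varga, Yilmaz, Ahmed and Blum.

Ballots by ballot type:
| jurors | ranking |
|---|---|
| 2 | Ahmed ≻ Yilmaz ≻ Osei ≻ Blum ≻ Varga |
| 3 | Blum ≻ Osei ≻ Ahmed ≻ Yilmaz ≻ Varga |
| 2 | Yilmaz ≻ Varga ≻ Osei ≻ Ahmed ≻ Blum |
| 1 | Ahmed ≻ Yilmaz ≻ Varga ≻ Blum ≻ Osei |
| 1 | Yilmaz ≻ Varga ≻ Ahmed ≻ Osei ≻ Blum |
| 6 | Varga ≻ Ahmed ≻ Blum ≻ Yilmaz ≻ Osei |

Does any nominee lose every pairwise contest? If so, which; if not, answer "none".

Head-to-head results (15 jurors):
Osei vs Varga: Varga, 10–5.
Osei vs Yilmaz: 3 to 12, Yilmaz.
Osei vs Ahmed: 3+2 = 5 for Osei, 10 for Ahmed — Ahmed by 10–5.
Osei vs Blum: Osei preferred on 2+2+1 = 5 ballots; Blum wins 10–5.
Varga–Yilmaz: Yilmaz 9–6.
Varga–Ahmed: Varga 9–6.
Varga vs Blum: Varga preferred on 2+1+1+6 = 10 ballots; Varga wins 10–5.
Yilmaz vs Ahmed: Yilmaz preferred on 2+1 = 3 ballots; Ahmed wins 12–3.
Yilmaz vs Blum: Blum, 9–6.
Ahmed–Blum: Ahmed 12–3.
Osei loses to every other nominee — it is the Condorcet loser.

Osei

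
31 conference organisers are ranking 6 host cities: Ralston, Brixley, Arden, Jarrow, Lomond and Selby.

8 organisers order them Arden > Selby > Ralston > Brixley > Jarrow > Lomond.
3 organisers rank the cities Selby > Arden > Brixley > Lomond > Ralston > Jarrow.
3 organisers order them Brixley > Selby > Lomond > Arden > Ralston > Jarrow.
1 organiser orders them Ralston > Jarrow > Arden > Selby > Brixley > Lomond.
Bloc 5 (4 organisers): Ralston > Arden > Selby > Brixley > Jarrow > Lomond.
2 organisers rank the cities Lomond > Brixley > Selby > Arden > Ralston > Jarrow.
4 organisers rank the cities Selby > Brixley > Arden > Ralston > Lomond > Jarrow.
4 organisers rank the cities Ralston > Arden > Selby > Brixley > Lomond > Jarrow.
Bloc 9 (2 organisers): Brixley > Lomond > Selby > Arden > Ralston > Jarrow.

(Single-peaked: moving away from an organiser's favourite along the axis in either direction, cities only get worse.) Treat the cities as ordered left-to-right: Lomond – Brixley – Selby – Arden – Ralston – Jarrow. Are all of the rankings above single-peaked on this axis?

yes

Axis positions: Lomond=1, Brixley=2, Selby=3, Arden=4, Ralston=5, Jarrow=6.
Bloc 1 (peak Arden at position 4): ranking walks positions 4-3-5-2-6-1, expanding outward from the peak — single-peaked.
Bloc 2 (peak Selby at position 3): ranking walks positions 3-4-2-1-5-6, expanding outward from the peak — single-peaked.
Bloc 3 (peak Brixley at position 2): ranking walks positions 2-3-1-4-5-6, expanding outward from the peak — single-peaked.
Bloc 4 (peak Ralston at position 5): ranking walks positions 5-6-4-3-2-1, expanding outward from the peak — single-peaked.
Bloc 5 (peak Ralston at position 5): ranking walks positions 5-4-3-2-6-1, expanding outward from the peak — single-peaked.
Bloc 6 (peak Lomond at position 1): ranking walks positions 1-2-3-4-5-6, expanding outward from the peak — single-peaked.
Bloc 7 (peak Selby at position 3): ranking walks positions 3-2-4-5-1-6, expanding outward from the peak — single-peaked.
Bloc 8 (peak Ralston at position 5): ranking walks positions 5-4-3-2-1-6, expanding outward from the peak — single-peaked.
Bloc 9 (peak Brixley at position 2): ranking walks positions 2-1-3-4-5-6, expanding outward from the peak — single-peaked.
Every ranking is single-peaked on this axis.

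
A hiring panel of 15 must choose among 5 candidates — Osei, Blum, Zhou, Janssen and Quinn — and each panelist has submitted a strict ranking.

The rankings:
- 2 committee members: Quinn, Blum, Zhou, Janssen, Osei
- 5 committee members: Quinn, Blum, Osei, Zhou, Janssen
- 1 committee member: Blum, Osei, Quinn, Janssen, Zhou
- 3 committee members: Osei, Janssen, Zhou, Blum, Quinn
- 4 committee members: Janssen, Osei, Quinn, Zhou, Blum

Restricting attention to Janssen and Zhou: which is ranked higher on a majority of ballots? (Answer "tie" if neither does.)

Janssen

Ballots ranking Janssen above Zhou: 1 + 3 + 4 = 8.
Ballots ranking Zhou above Janssen: 15 − 8 = 7.
Janssen wins the head-to-head 8–7.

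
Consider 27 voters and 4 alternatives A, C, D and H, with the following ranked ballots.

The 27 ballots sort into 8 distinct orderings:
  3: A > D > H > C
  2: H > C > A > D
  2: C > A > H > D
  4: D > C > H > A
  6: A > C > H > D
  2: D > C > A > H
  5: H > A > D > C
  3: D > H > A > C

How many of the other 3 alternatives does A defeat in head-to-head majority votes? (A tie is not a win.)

A against each rival (27 voters):
A–C: A 17–10.
A vs D: A, 18–9.
A vs H: A preferred on 3+2+6+2 = 13 ballots; H wins 14–13.
A beats C, D; loses to H — 2 pairwise wins.

2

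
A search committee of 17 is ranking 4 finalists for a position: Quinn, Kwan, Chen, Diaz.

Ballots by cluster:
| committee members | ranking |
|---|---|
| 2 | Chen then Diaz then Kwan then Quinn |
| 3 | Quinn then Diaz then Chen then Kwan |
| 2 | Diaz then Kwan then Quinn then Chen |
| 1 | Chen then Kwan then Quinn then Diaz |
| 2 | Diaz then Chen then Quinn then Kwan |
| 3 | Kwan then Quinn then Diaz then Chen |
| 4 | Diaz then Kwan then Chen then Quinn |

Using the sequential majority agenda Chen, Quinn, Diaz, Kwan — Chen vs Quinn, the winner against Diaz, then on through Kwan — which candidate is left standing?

Diaz

Round 1: Chen vs Quinn — 9–8, Chen advances.
Round 2: Chen vs Diaz — 3–14, Diaz advances.
Round 3: Diaz vs Kwan — 13–4, Diaz advances.
Diaz survives the agenda.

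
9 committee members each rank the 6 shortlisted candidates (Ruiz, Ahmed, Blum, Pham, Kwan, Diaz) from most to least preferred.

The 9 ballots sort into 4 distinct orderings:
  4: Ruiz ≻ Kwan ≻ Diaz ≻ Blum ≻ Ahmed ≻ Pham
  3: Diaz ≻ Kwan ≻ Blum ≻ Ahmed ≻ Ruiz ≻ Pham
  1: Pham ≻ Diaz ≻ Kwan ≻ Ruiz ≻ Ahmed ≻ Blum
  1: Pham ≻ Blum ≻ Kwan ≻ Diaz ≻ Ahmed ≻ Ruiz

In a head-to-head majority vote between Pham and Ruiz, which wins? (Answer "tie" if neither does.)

Ballots ranking Pham above Ruiz: 1 + 1 = 2.
Ballots ranking Ruiz above Pham: 9 − 2 = 7.
Ruiz wins the head-to-head 7–2.

Ruiz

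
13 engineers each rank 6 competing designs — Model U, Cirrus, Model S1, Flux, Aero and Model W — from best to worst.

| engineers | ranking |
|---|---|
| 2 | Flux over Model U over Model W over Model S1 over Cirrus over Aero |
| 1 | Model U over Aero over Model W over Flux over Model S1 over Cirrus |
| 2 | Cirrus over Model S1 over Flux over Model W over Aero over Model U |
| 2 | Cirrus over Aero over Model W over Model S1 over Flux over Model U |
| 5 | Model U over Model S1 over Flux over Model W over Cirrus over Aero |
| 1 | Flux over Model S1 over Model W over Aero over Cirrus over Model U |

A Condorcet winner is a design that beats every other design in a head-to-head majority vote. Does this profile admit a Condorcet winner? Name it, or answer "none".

none

Pairwise majorities:
Model U vs Cirrus: Model U, 8–5.
Model U–Model S1: Model U 8–5.
Model U vs Flux: Flux wins 7–6.
Model U vs Aero: Model U wins 8–5.
Model U–Model W: Model U 8–5.
Cirrus vs Model S1: Model S1, 9–4.
Cirrus vs Flux: Flux, 9–4.
Cirrus–Aero: Cirrus 11–2.
Cirrus vs Model W: Model W, 9–4.
Model S1 vs Flux: Model S1, 9–4.
Model S1–Aero: Model S1 10–3.
Model S1–Model W: Model S1 8–5.
Flux–Aero: Flux 10–3.
Flux–Model W: Flux 10–3.
Aero vs Model W: Model W wins 10–3.
No design is unbeaten: Model U loses to Flux; Cirrus loses to Model U; Model S1 loses to Model U; Flux loses to Model S1; Aero loses to Model U; Model W loses to Model U. In particular Model U beats Model S1 beats Flux beats Model U is a majority cycle — no Condorcet winner exists.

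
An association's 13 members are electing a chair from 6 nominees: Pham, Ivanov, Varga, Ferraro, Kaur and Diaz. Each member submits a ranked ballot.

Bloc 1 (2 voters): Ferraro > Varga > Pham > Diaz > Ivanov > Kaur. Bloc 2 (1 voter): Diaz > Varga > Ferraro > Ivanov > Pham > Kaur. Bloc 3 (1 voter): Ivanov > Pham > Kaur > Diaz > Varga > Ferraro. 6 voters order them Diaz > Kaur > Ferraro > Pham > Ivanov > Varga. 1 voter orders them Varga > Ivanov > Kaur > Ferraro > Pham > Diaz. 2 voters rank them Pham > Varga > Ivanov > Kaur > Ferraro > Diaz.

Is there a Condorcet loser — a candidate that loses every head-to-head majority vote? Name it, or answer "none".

Varga

Head-to-head results (13 voters):
Pham vs Ivanov: 2+6+2 = 10 for Pham, 3 for Ivanov — Pham by 10–3.
Pham vs Varga: Pham wins 9–4.
Pham–Ferraro: Ferraro 10–3.
Pham–Kaur: Kaur 7–6.
Pham vs Diaz: Diaz wins 7–6.
Ivanov vs Varga: Ivanov, 7–6.
Ivanov–Ferraro: Ferraro 9–4.
Ivanov vs Kaur: Ivanov preferred on 2+1+1+1+2 = 7 ballots; Ivanov wins 7–6.
Ivanov–Diaz: Diaz 9–4.
Varga vs Ferraro: Varga is ranked higher on 1+1+1+2 = 5 ballots, Ferraro on 8. Ferraro wins 8–5.
Varga vs Kaur: Varga preferred on 2+1+1+2 = 6 ballots; Kaur wins 7–6.
Varga vs Diaz: Varga is ranked higher on 2+1+2 = 5 ballots, Diaz on 8. Diaz wins 8–5.
Ferraro–Kaur: Kaur 10–3.
Ferraro vs Diaz: 2+1+2 = 5 for Ferraro, 8 for Diaz — Diaz by 8–5.
Kaur vs Diaz: Kaur is ranked higher on 1+1+2 = 4 ballots, Diaz on 9. Diaz wins 9–4.
Varga loses to every other candidate — it is the Condorcet loser.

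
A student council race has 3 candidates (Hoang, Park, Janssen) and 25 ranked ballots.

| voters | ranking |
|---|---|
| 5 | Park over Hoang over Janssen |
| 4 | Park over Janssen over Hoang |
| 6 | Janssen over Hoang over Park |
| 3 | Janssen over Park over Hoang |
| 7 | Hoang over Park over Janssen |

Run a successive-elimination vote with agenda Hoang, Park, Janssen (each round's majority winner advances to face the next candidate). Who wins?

Janssen

Round 1: Hoang vs Park — 13–12, Hoang advances.
Round 2: Hoang vs Janssen — 12–13, Janssen advances.
The agenda winner is Janssen.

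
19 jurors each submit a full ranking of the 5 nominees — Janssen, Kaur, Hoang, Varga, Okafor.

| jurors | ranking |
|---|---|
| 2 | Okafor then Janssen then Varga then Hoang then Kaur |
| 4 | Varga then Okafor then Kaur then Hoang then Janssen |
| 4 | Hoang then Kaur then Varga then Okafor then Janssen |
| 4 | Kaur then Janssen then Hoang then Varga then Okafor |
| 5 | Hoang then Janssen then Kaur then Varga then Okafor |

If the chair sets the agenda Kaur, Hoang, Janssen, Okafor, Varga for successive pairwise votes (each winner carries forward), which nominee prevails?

Hoang

Round 1: Kaur vs Hoang — 8–11, Hoang advances.
Round 2: Hoang vs Janssen — 13–6, Hoang advances.
Round 3: Hoang vs Okafor — 13–6, Hoang advances.
Round 4: Hoang vs Varga — 13–6, Hoang advances.
Hoang survives the agenda.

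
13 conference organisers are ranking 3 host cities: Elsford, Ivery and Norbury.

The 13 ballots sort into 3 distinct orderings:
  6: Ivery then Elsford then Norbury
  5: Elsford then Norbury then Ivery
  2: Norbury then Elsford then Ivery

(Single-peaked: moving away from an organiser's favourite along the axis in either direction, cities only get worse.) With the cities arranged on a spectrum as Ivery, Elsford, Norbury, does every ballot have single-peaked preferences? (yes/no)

Axis positions: Ivery=1, Elsford=2, Norbury=3.
Bloc 1 (peak Ivery at position 1): ranking walks positions 1-2-3, expanding outward from the peak — single-peaked.
Bloc 2 (peak Elsford at position 2): ranking walks positions 2-3-1, expanding outward from the peak — single-peaked.
Bloc 3 (peak Norbury at position 3): ranking walks positions 3-2-1, expanding outward from the peak — single-peaked.
Every ranking is single-peaked on this axis.

yes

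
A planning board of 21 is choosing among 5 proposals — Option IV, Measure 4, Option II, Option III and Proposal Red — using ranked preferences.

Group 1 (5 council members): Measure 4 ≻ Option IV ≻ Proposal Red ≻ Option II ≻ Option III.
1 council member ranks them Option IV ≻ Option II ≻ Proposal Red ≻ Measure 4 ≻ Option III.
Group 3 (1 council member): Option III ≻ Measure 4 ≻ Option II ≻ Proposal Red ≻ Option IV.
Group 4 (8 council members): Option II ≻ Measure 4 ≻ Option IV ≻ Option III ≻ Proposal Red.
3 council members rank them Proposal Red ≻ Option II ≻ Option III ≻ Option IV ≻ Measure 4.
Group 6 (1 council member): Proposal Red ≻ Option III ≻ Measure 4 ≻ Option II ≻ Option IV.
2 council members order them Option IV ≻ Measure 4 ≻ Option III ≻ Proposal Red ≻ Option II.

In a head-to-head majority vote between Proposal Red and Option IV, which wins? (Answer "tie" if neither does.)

Option IV

Ballots ranking Proposal Red above Option IV: 1 + 3 + 1 = 5.
Ballots ranking Option IV above Proposal Red: 21 − 5 = 16.
Option IV wins the head-to-head 16–5.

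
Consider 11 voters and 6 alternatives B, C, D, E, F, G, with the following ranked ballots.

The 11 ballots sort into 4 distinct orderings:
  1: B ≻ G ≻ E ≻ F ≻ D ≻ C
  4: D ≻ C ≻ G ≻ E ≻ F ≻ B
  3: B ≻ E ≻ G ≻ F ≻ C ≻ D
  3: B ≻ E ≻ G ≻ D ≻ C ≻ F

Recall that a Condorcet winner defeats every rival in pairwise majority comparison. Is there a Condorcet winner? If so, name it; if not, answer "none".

B

Head-to-head results (11 voters):
B vs C: B is ranked higher on 1+3+3 = 7 ballots, C on 4. B wins 7–4.
B vs D: B preferred on 1+3+3 = 7 ballots; B wins 7–4.
B vs E: B is ranked higher on 1+3+3 = 7 ballots, E on 4. B wins 7–4.
B vs F: B preferred on 1+3+3 = 7 ballots; B wins 7–4.
B vs G: 7 to 4, B.
C vs D: 3 to 8, D.
C vs E: 4 to 7, E.
C vs F: 7 to 4, C.
C vs G: 4 for C, 7 for G — G by 7–4.
D vs E: D preferred on 4 ballots; E wins 7–4.
D vs F: 7 to 4, D.
D vs G: D is ranked higher on 4 ballots, G on 7. G wins 7–4.
E vs F: 1+4+3+3 = 11 for E, 0 for F — E by 11–0.
E vs G: 6 to 5, E.
F vs G: 0 to 11, G.
B wins every pairwise contest, so B is the Condorcet winner.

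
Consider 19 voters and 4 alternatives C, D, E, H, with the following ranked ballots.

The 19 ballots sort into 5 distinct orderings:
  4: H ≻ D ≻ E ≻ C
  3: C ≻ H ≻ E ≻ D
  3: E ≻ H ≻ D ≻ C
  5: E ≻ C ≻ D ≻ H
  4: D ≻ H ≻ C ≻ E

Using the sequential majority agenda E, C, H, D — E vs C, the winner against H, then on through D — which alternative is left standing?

H

Round 1: E vs C — 12–7, E advances.
Round 2: E vs H — 8–11, H advances.
Round 3: H vs D — 10–9, H advances.
The agenda winner is H.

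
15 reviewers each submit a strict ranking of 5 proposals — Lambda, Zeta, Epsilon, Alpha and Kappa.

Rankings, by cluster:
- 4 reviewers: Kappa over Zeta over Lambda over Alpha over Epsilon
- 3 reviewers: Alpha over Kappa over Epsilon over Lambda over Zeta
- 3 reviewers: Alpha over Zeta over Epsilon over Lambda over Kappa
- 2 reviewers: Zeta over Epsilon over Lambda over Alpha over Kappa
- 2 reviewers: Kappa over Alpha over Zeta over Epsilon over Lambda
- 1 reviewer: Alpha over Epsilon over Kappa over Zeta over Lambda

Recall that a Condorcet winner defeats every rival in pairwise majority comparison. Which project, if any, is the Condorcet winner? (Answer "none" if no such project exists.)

Head-to-head results (15 reviewers):
Lambda vs Zeta: Lambda preferred on 3 ballots; Zeta wins 12–3.
Lambda vs Epsilon: 4 to 11, Epsilon.
Lambda vs Alpha: 4+2 = 6 for Lambda, 9 for Alpha — Alpha by 9–6.
Lambda vs Kappa: Kappa, 10–5.
Zeta–Epsilon: Zeta 11–4.
Zeta vs Alpha: Zeta preferred on 4+2 = 6 ballots; Alpha wins 9–6.
Zeta vs Kappa: Kappa wins 10–5.
Epsilon vs Alpha: Epsilon is ranked higher on 2 ballots, Alpha on 13. Alpha wins 13–2.
Epsilon–Kappa: Kappa 9–6.
Alpha vs Kappa: Alpha wins 9–6.
Only Alpha has no losses; Alpha is the Condorcet winner.

Alpha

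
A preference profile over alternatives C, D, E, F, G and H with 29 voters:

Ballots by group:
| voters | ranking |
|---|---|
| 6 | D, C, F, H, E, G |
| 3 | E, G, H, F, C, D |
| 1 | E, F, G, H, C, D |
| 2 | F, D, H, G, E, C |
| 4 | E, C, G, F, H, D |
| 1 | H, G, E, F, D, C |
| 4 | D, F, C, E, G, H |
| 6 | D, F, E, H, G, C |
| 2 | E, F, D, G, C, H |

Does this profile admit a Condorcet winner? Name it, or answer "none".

Head-to-head results (29 voters):
C vs D: C preferred on 3+1+4 = 8 ballots; D wins 21–8.
C vs E: 6+4 = 10 for C, 19 for E — E by 19–10.
C vs F: C preferred on 6+4 = 10 ballots; F wins 19–10.
C vs G: 14 to 15, G.
C vs H: C preferred on 6+4+4+2 = 16 ballots; C wins 16–13.
D vs E: 6+2+4+6 = 18 for D, 11 for E — D by 18–11.
D vs F: 16 to 13, D.
D vs G: D preferred on 6+2+4+6+2 = 20 ballots; D wins 20–9.
D vs H: 6+2+4+6+2 = 20 for D, 9 for H — D by 20–9.
E vs F: 3+1+4+1+2 = 11 for E, 18 for F — F by 18–11.
E vs G: E preferred on 26 ballots; E wins 26–3.
E vs H: E is ranked higher on 3+1+4+4+6+2 = 20 ballots, H on 9. E wins 20–9.
F vs G: F is ranked higher on 6+1+2+4+6+2 = 21 ballots, G on 8. F wins 21–8.
F vs H: F is ranked higher on 25 ballots, H on 4. F wins 25–4.
G vs H: 3+1+4+4+2 = 14 for G, 15 for H — H by 15–14.
D defeats every rival head-to-head and is the Condorcet winner.

D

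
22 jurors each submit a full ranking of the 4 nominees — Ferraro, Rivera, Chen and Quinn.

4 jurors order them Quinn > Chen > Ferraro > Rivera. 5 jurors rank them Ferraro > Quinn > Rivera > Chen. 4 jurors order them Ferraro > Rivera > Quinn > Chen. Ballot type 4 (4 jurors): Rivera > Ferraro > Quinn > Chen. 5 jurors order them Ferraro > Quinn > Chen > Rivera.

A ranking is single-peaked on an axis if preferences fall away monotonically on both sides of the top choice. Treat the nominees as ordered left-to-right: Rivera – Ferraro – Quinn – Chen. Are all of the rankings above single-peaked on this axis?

Axis positions: Rivera=1, Ferraro=2, Quinn=3, Chen=4.
Ballot type 1 (peak Quinn at position 3): ranking walks positions 3-4-2-1, expanding outward from the peak — single-peaked.
Ballot type 2 (peak Ferraro at position 2): ranking walks positions 2-3-1-4, expanding outward from the peak — single-peaked.
Ballot type 3 (peak Ferraro at position 2): ranking walks positions 2-1-3-4, expanding outward from the peak — single-peaked.
Ballot type 4 (peak Rivera at position 1): ranking walks positions 1-2-3-4, expanding outward from the peak — single-peaked.
Ballot type 5 (peak Ferraro at position 2): ranking walks positions 2-3-4-1, expanding outward from the peak — single-peaked.
Every ranking is single-peaked on this axis.

yes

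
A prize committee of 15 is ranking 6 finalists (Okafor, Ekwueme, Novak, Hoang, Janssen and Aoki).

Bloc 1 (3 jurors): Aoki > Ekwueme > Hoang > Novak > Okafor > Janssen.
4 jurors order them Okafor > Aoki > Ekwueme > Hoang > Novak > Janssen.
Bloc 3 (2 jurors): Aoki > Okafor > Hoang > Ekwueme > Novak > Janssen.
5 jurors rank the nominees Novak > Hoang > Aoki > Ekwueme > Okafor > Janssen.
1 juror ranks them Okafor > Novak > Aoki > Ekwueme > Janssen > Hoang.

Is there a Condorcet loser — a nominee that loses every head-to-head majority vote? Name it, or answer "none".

Head-to-head results (15 jurors):
Okafor vs Ekwueme: Okafor is ranked higher on 4+2+1 = 7 ballots, Ekwueme on 8. Ekwueme wins 8–7.
Okafor vs Novak: 4+2+1 = 7 for Okafor, 8 for Novak — Novak by 8–7.
Okafor vs Hoang: 4+2+1 = 7 for Okafor, 8 for Hoang — Hoang by 8–7.
Okafor vs Janssen: 3+4+2+5+1 = 15 for Okafor, 0 for Janssen — Okafor by 15–0.
Okafor vs Aoki: Okafor preferred on 4+1 = 5 ballots; Aoki wins 10–5.
Ekwueme–Novak: Ekwueme 9–6.
Ekwueme vs Hoang: 3+4+1 = 8 for Ekwueme, 7 for Hoang — Ekwueme by 8–7.
Ekwueme–Janssen: Ekwueme 15–0.
Ekwueme–Aoki: Aoki 15–0.
Novak vs Hoang: Hoang wins 9–6.
Novak vs Janssen: 3+4+2+5+1 = 15 for Novak, 0 for Janssen — Novak by 15–0.
Novak vs Aoki: Aoki wins 9–6.
Hoang vs Janssen: Hoang preferred on 3+4+2+5 = 14 ballots; Hoang wins 14–1.
Hoang–Aoki: Aoki 10–5.
Janssen vs Aoki: Aoki wins 15–0.
Only Janssen has no wins; Janssen is the Condorcet loser.

Janssen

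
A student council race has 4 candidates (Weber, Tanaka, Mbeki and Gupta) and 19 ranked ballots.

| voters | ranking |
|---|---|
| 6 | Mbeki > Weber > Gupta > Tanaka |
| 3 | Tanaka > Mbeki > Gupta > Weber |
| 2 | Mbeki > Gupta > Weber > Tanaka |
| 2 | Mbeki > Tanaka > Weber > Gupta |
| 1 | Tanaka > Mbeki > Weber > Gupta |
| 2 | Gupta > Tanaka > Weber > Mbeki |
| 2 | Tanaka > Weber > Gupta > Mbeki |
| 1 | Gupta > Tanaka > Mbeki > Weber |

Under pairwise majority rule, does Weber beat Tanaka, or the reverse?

Tanaka

Ballots ranking Weber above Tanaka: 6 + 2 = 8.
Ballots ranking Tanaka above Weber: 19 − 8 = 11.
Tanaka wins the head-to-head 11–8.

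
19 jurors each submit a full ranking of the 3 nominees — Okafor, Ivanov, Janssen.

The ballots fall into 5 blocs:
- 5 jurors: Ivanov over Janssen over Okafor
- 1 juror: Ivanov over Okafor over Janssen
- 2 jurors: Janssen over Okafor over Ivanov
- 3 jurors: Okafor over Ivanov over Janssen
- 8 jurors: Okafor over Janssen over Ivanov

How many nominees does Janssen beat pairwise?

Janssen against each rival (19 jurors):
Janssen vs Okafor: Okafor wins 12–7.
Janssen vs Ivanov: Janssen wins 10–9.
Janssen beats Ivanov; loses to Okafor — 1 pairwise win.

1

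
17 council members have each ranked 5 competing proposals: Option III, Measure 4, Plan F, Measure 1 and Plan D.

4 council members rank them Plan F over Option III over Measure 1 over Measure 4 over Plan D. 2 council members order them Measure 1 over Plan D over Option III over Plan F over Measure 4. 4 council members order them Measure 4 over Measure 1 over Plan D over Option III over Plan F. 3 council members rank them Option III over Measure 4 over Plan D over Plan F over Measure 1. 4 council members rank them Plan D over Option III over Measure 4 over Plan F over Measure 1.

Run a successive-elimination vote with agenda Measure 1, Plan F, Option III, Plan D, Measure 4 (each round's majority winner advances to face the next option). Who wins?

Round 1: Measure 1 vs Plan F — 6–11, Plan F advances.
Round 2: Plan F vs Option III — 4–13, Option III advances.
Round 3: Option III vs Plan D — 7–10, Plan D advances.
Round 4: Plan D vs Measure 4 — 6–11, Measure 4 advances.
Measure 4 survives the agenda.

Measure 4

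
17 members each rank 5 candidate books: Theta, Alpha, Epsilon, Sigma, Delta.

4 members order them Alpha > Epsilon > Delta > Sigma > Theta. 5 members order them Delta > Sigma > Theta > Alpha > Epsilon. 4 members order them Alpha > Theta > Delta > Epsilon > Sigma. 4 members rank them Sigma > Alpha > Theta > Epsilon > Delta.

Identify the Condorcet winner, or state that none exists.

none

Pairwise majorities:
Theta vs Alpha: Theta preferred on 5 ballots; Alpha wins 12–5.
Theta vs Epsilon: Theta preferred on 5+4+4 = 13 ballots; Theta wins 13–4.
Theta vs Sigma: Theta preferred on 4 ballots; Sigma wins 13–4.
Theta vs Delta: 8 to 9, Delta.
Alpha vs Epsilon: Alpha is ranked higher on 4+5+4+4 = 17 ballots, Epsilon on 0. Alpha wins 17–0.
Alpha vs Sigma: 4+4 = 8 for Alpha, 9 for Sigma — Sigma by 9–8.
Alpha vs Delta: Alpha is ranked higher on 4+4+4 = 12 ballots, Delta on 5. Alpha wins 12–5.
Epsilon vs Sigma: Epsilon preferred on 4+4 = 8 ballots; Sigma wins 9–8.
Epsilon vs Delta: 4+4 = 8 for Epsilon, 9 for Delta — Delta by 9–8.
Sigma vs Delta: Sigma preferred on 4 ballots; Delta wins 13–4.
No book is unbeaten: Theta loses to Alpha; Alpha loses to Sigma; Epsilon loses to Theta; Sigma loses to Delta; Delta loses to Alpha. In particular Alpha → Delta → Sigma → Alpha is a majority cycle — no Condorcet winner exists.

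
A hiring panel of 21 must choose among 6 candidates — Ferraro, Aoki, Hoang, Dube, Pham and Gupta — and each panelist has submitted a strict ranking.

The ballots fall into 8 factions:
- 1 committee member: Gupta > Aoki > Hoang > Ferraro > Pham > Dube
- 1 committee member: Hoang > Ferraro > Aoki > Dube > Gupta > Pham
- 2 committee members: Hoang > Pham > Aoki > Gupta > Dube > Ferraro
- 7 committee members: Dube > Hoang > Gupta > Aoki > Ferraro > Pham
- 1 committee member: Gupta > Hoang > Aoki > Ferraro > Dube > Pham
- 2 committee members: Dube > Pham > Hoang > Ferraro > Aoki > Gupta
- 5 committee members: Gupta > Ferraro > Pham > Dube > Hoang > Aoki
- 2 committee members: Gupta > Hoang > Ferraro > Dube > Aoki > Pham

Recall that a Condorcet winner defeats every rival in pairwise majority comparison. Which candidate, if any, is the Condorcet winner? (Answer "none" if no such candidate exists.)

Head-to-head results (21 committee members):
Ferraro vs Aoki: Ferraro preferred on 1+2+5+2 = 10 ballots; Aoki wins 11–10.
Ferraro vs Hoang: Ferraro is ranked higher on 5 ballots, Hoang on 16. Hoang wins 16–5.
Ferraro vs Dube: Ferraro is ranked higher on 1+1+1+5+2 = 10 ballots, Dube on 11. Dube wins 11–10.
Ferraro vs Pham: 1+1+7+1+5+2 = 17 for Ferraro, 4 for Pham — Ferraro by 17–4.
Ferraro vs Gupta: Ferraro is ranked higher on 1+2 = 3 ballots, Gupta on 18. Gupta wins 18–3.
Aoki vs Hoang: Aoki is ranked higher on 1 ballot, Hoang on 20. Hoang wins 20–1.
Aoki vs Dube: 1+1+2+1 = 5 for Aoki, 16 for Dube — Dube by 16–5.
Aoki vs Pham: 12 to 9, Aoki.
Aoki vs Gupta: 1+2+2 = 5 for Aoki, 16 for Gupta — Gupta by 16–5.
Hoang vs Dube: 1+1+2+1+2 = 7 for Hoang, 14 for Dube — Dube by 14–7.
Hoang vs Pham: 1+1+2+7+1+2 = 14 for Hoang, 7 for Pham — Hoang by 14–7.
Hoang vs Gupta: Hoang preferred on 1+2+7+2 = 12 ballots; Hoang wins 12–9.
Dube vs Pham: 1+7+1+2+2 = 13 for Dube, 8 for Pham — Dube by 13–8.
Dube vs Gupta: Dube preferred on 1+7+2 = 10 ballots; Gupta wins 11–10.
Pham vs Gupta: 2+2 = 4 for Pham, 17 for Gupta — Gupta by 17–4.
Every candidate loses at least once (Ferraro loses to Aoki; Aoki loses to Hoang; Hoang loses to Dube; Dube loses to Gupta; Pham loses to Ferraro; Gupta loses to Hoang). The majority relation contains the cycle Hoang > Gupta > Dube > Hoang, so there is no Condorcet winner.

none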